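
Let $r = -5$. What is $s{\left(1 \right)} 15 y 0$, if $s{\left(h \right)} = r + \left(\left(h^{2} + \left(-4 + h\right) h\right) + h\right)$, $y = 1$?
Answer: $0$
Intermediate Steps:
$s{\left(h \right)} = -5 + h + h^{2} + h \left(-4 + h\right)$ ($s{\left(h \right)} = -5 + \left(\left(h^{2} + \left(-4 + h\right) h\right) + h\right) = -5 + \left(\left(h^{2} + h \left(-4 + h\right)\right) + h\right) = -5 + \left(h + h^{2} + h \left(-4 + h\right)\right) = -5 + h + h^{2} + h \left(-4 + h\right)$)
$s{\left(1 \right)} 15 y 0 = \left(-5 - 3 + 2 \cdot 1^{2}\right) 15 \cdot 1 \cdot 0 = \left(-5 - 3 + 2 \cdot 1\right) 15 \cdot 0 = \left(-5 - 3 + 2\right) 15 \cdot 0 = \left(-6\right) 15 \cdot 0 = \left(-90\right) 0 = 0$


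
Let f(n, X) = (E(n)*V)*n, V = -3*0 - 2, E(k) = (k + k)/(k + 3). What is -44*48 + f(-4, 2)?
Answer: -2048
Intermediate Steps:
E(k) = 2*k/(3 + k) (E(k) = (2*k)/(3 + k) = 2*k/(3 + k))
V = -2 (V = 0 - 2 = -2)
f(n, X) = -4*n²/(3 + n) (f(n, X) = ((2*n/(3 + n))*(-2))*n = (-4*n/(3 + n))*n = -4*n²/(3 + n))
-44*48 + f(-4, 2) = -44*48 - 4*(-4)²/(3 - 4) = -2112 - 4*16/(-1) = -2112 - 4*16*(-1) = -2112 + 64 = -2048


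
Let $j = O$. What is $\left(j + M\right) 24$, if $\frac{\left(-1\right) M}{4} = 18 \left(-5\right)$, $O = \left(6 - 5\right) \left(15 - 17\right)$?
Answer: $8592$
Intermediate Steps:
$O = -2$ ($O = 1 \left(-2\right) = -2$)
$j = -2$
$M = 360$ ($M = - 4 \cdot 18 \left(-5\right) = \left(-4\right) \left(-90\right) = 360$)
$\left(j + M\right) 24 = \left(-2 + 360\right) 24 = 358 \cdot 24 = 8592$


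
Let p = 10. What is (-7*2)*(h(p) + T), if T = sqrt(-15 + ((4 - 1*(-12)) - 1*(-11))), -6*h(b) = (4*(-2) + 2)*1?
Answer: -14 - 28*sqrt(3) ≈ -62.497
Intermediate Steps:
h(b) = 1 (h(b) = -(4*(-2) + 2)/6 = -(-8 + 2)/6 = -(-1) = -1/6*(-6) = 1)
T = 2*sqrt(3) (T = sqrt(-15 + ((4 + 12) + 11)) = sqrt(-15 + (16 + 11)) = sqrt(-15 + 27) = sqrt(12) = 2*sqrt(3) ≈ 3.4641)
(-7*2)*(h(p) + T) = (-7*2)*(1 + 2*sqrt(3)) = -14*(1 + 2*sqrt(3)) = -14 - 28*sqrt(3)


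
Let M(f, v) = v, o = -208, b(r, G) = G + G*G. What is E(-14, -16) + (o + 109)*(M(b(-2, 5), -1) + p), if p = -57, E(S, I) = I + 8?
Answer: 5734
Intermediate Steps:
b(r, G) = G + G²
E(S, I) = 8 + I
E(-14, -16) + (o + 109)*(M(b(-2, 5), -1) + p) = (8 - 16) + (-208 + 109)*(-1 - 57) = -8 - 99*(-58) = -8 + 5742 = 5734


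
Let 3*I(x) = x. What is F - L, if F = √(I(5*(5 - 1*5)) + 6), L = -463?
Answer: 463 + √6 ≈ 465.45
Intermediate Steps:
I(x) = x/3
F = √6 (F = √((5*(5 - 1*5))/3 + 6) = √((5*(5 - 5))/3 + 6) = √((5*0)/3 + 6) = √((⅓)*0 + 6) = √(0 + 6) = √6 ≈ 2.4495)
F - L = √6 - 1*(-463) = √6 + 463 = 463 + √6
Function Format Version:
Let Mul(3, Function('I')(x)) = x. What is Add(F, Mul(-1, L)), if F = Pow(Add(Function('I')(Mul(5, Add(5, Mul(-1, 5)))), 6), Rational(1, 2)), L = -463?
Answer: Add(463, Pow(6, Rational(1, 2))) ≈ 465.45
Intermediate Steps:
Function('I')(x) = Mul(Rational(1, 3), x)
F = Pow(6, Rational(1, 2)) (F = Pow(Add(Mul(Rational(1, 3), Mul(5, Add(5, Mul(-1, 5)))), 6), Rational(1, 2)) = Pow(Add(Mul(Rational(1, 3), Mul(5, Add(5, -5))), 6), Rational(1, 2)) = Pow(Add(Mul(Rational(1, 3), Mul(5, 0)), 6), Rational(1, 2)) = Pow(Add(Mul(Rational(1, 3), 0), 6), Rational(1, 2)) = Pow(Add(0, 6), Rational(1, 2)) = Pow(6, Rational(1, 2)) ≈ 2.4495)
Add(F, Mul(-1, L)) = Add(Pow(6, Rational(1, 2)), Mul(-1, -463)) = Add(Pow(6, Rational(1, 2)), 463) = Add(463, Pow(6, Rational(1, 2)))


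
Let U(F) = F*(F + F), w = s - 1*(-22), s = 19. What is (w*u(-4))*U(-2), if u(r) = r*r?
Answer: 5248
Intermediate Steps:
w = 41 (w = 19 - 1*(-22) = 19 + 22 = 41)
u(r) = r²
U(F) = 2*F² (U(F) = F*(2*F) = 2*F²)
(w*u(-4))*U(-2) = (41*(-4)²)*(2*(-2)²) = (41*16)*(2*4) = 656*8 = 5248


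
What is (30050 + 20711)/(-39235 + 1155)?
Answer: -50761/38080 ≈ -1.3330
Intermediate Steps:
(30050 + 20711)/(-39235 + 1155) = 50761/(-38080) = 50761*(-1/38080) = -50761/38080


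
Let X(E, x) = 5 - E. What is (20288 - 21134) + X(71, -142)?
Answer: -912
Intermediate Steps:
(20288 - 21134) + X(71, -142) = (20288 - 21134) + (5 - 1*71) = -846 + (5 - 71) = -846 - 66 = -912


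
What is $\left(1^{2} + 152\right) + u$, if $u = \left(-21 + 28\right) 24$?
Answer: $321$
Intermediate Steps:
$u = 168$ ($u = 7 \cdot 24 = 168$)
$\left(1^{2} + 152\right) + u = \left(1^{2} + 152\right) + 168 = \left(1 + 152\right) + 168 = 153 + 168 = 321$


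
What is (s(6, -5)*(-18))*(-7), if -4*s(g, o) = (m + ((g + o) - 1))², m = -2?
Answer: -126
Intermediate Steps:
s(g, o) = -(-3 + g + o)²/4 (s(g, o) = -(-2 + ((g + o) - 1))²/4 = -(-2 + (-1 + g + o))²/4 = -(-3 + g + o)²/4)
(s(6, -5)*(-18))*(-7) = (-(-3 + 6 - 5)²/4*(-18))*(-7) = (-¼*(-2)²*(-18))*(-7) = (-¼*4*(-18))*(-7) = -1*(-18)*(-7) = 18*(-7) = -126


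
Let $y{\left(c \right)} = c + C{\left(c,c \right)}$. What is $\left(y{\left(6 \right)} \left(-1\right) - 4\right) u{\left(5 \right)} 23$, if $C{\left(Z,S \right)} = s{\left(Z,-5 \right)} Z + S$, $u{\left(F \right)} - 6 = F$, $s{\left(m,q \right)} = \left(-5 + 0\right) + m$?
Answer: $-5566$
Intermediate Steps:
$s{\left(m,q \right)} = -5 + m$
$u{\left(F \right)} = 6 + F$
$C{\left(Z,S \right)} = S + Z \left(-5 + Z\right)$ ($C{\left(Z,S \right)} = \left(-5 + Z\right) Z + S = Z \left(-5 + Z\right) + S = S + Z \left(-5 + Z\right)$)
$y{\left(c \right)} = 2 c + c \left(-5 + c\right)$ ($y{\left(c \right)} = c + \left(c + c \left(-5 + c\right)\right) = 2 c + c \left(-5 + c\right)$)
$\left(y{\left(6 \right)} \left(-1\right) - 4\right) u{\left(5 \right)} 23 = \left(6 \left(-3 + 6\right) \left(-1\right) - 4\right) \left(6 + 5\right) 23 = \left(6 \cdot 3 \left(-1\right) - 4\right) 11 \cdot 23 = \left(18 \left(-1\right) - 4\right) 11 \cdot 23 = \left(-18 - 4\right) 11 \cdot 23 = \left(-22\right) 11 \cdot 23 = \left(-242\right) 23 = -5566$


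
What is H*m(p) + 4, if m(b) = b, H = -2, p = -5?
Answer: 14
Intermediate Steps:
H*m(p) + 4 = -2*(-5) + 4 = 10 + 4 = 14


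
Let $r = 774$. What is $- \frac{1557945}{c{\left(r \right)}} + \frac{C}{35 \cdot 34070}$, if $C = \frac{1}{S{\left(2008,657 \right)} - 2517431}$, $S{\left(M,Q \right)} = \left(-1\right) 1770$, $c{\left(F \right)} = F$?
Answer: $- \frac{130002773860814334}{64586456497675} \approx -2012.8$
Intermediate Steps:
$S{\left(M,Q \right)} = -1770$
$C = - \frac{1}{2519201}$ ($C = \frac{1}{-1770 - 2517431} = \frac{1}{-2519201} = - \frac{1}{2519201} \approx -3.9695 \cdot 10^{-7}$)
$- \frac{1557945}{c{\left(r \right)}} + \frac{C}{35 \cdot 34070} = - \frac{1557945}{774} - \frac{1}{2519201 \cdot 35 \cdot 34070} = \left(-1557945\right) \frac{1}{774} - \frac{1}{2519201 \cdot 1192450} = - \frac{173105}{86} - \frac{1}{3004021232450} = - \frac{130002773860814334}{64586456497675}$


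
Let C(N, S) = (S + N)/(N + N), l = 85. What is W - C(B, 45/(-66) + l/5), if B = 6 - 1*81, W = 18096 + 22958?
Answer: 135476909/3300 ≈ 41054.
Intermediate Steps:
W = 41054
B = -75 (B = 6 - 81 = -75)
C(N, S) = (N + S)/(2*N) (C(N, S) = (N + S)/((2*N)) = (N + S)*(1/(2*N)) = (N + S)/(2*N))
W - C(B, 45/(-66) + l/5) = 41054 - (-75 + (45/(-66) + 85/5))/(2*(-75)) = 41054 - (-1)*(-75 + (45*(-1/66) + 85*(⅕)))/(2*75) = 41054 - (-1)*(-75 + (-15/22 + 17))/(2*75) = 41054 - (-1)*(-75 + 359/22)/(2*75) = 41054 - (-1)*(-1291)/(2*75*22) = 41054 - 1*1291/3300 = 41054 - 1291/3300 = 135476909/3300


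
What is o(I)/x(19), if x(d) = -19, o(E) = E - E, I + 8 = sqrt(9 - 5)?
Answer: 0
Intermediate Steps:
I = -6 (I = -8 + sqrt(9 - 5) = -8 + sqrt(4) = -8 + 2 = -6)
o(E) = 0
o(I)/x(19) = 0/(-19) = 0*(-1/19) = 0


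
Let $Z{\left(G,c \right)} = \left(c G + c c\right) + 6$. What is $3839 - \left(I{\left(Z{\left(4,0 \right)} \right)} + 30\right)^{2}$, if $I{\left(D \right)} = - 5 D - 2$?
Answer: $3835$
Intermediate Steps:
$Z{\left(G,c \right)} = 6 + c^{2} + G c$ ($Z{\left(G,c \right)} = \left(G c + c^{2}\right) + 6 = \left(c^{2} + G c\right) + 6 = 6 + c^{2} + G c$)
$I{\left(D \right)} = -2 - 5 D$
$3839 - \left(I{\left(Z{\left(4,0 \right)} \right)} + 30\right)^{2} = 3839 - \left(\left(-2 - 5 \left(6 + 0^{2} + 4 \cdot 0\right)\right) + 30\right)^{2} = 3839 - \left(\left(-2 - 5 \left(6 + 0 + 0\right)\right) + 30\right)^{2} = 3839 - \left(\left(-2 - 30\right) + 30\right)^{2} = 3839 - \left(-32 + 30\right)^{2} = 3839 - \left(-2\right)^{2} = 3839 - 4 = 3835$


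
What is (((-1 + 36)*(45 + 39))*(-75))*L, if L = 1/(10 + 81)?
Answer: -31500/13 ≈ -2423.1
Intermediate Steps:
L = 1/91 ≈ 0.010989
(((-1 + 36)*(45 + 39))*(-75))*L = (((-1 + 36)*(45 + 39))*(-75))*(1/91) = ((35*84)*(-75))*(1/91) = (2940*(-75))*(1/91) = -220500*1/91 = -31500/13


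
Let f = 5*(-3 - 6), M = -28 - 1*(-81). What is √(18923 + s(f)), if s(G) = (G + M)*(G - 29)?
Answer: √18331 ≈ 135.39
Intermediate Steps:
M = 53 (M = -28 + 81 = 53)
f = -45 (f = 5*(-9) = -45)
s(G) = (-29 + G)*(53 + G) (s(G) = (G + 53)*(G - 29) = (53 + G)*(-29 + G) = (-29 + G)*(53 + G))
√(18923 + s(f)) = √(18923 + (-1537 + (-45)² + 24*(-45))) = √(18923 + (-1537 + 2025 - 1080)) = √(18923 - 592) = √18331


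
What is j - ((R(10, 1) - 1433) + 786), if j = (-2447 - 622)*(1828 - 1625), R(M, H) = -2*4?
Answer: -622352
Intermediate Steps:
R(M, H) = -8
j = -623007 (j = -3069*203 = -623007)
j - ((R(10, 1) - 1433) + 786) = -623007 - ((-8 - 1433) + 786) = -623007 - (-1441 + 786) = -623007 - 1*(-655) = -623007 + 655 = -622352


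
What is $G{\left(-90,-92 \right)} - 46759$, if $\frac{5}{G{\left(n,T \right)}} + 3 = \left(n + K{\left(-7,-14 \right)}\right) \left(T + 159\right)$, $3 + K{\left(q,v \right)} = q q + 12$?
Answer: $- \frac{100391578}{2147} \approx -46759.0$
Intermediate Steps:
$K{\left(q,v \right)} = 9 + q^{2}$ ($K{\left(q,v \right)} = -3 + \left(q q + 12\right) = -3 + \left(q^{2} + 12\right) = -3 + \left(12 + q^{2}\right) = 9 + q^{2}$)
$G{\left(n,T \right)} = \frac{5}{-3 + \left(58 + n\right) \left(159 + T\right)}$ ($G{\left(n,T \right)} = \frac{5}{-3 + \left(n + \left(9 + \left(-7\right)^{2}\right)\right) \left(T + 159\right)} = \frac{5}{-3 + \left(n + \left(9 + 49\right)\right) \left(159 + T\right)} = \frac{5}{-3 + \left(n + 58\right) \left(159 + T\right)} = \frac{5}{-3 + \left(58 + n\right) \left(159 + T\right)}$)
$G{\left(-90,-92 \right)} - 46759 = \frac{5}{9219 + 58 \left(-92\right) + 159 \left(-90\right) - -8280} - 46759 = \frac{5}{9219 - 5336 - 14310 + 8280} - 46759 = \frac{5}{-2147} - 46759 = 5 \left(- \frac{1}{2147}\right) - 46759 = - \frac{5}{2147} - 46759 = - \frac{100391578}{2147}$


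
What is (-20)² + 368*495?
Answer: 182560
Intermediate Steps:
(-20)² + 368*495 = 400 + 182160 = 182560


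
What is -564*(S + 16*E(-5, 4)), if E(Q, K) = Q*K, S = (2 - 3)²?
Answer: 179916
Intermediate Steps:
S = 1 (S = (-1)² = 1)
E(Q, K) = K*Q
-564*(S + 16*E(-5, 4)) = -564*(1 + 16*(4*(-5))) = -564*(1 + 16*(-20)) = -564*(1 - 320) = -564*(-319) = 179916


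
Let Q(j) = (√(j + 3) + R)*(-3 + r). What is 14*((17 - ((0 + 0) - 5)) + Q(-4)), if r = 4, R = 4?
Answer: 364 + 14*I ≈ 364.0 + 14.0*I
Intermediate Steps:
Q(j) = 4 + √(3 + j) (Q(j) = (√(j + 3) + 4)*(-3 + 4) = (√(3 + j) + 4)*1 = (4 + √(3 + j))*1 = 4 + √(3 + j))
14*((17 - ((0 + 0) - 5)) + Q(-4)) = 14*((17 - ((0 + 0) - 5)) + (4 + √(3 - 4))) = 14*((17 - (0 - 5)) + (4 + √(-1))) = 14*((17 - 1*(-5)) + (4 + I)) = 14*((17 + 5) + (4 + I)) = 14*(22 + (4 + I)) = 14*(26 + I) = 364 + 14*I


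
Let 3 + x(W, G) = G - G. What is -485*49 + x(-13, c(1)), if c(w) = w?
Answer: -23768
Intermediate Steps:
x(W, G) = -3 (x(W, G) = -3 + (G - G) = -3 + 0 = -3)
-485*49 + x(-13, c(1)) = -485*49 - 3 = -23765 - 3 = -23768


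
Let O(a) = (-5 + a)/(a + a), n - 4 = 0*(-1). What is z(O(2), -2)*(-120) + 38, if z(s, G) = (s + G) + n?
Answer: -112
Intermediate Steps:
n = 4 (n = 4 + 0*(-1) = 4 + 0 = 4)
O(a) = (-5 + a)/(2*a) (O(a) = (-5 + a)/((2*a)) = (-5 + a)*(1/(2*a)) = (-5 + a)/(2*a))
z(s, G) = 4 + G + s (z(s, G) = (s + G) + 4 = (G + s) + 4 = 4 + G + s)
z(O(2), -2)*(-120) + 38 = (4 - 2 + (1/2)*(-5 + 2)/2)*(-120) + 38 = (4 - 2 + (1/2)*(1/2)*(-3))*(-120) + 38 = (4 - 2 - 3/4)*(-120) + 38 = (5/4)*(-120) + 38 = -150 + 38 = -112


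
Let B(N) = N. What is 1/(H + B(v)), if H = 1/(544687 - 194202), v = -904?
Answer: -350485/316838439 ≈ -0.0011062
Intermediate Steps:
H = 1/350485 ≈ 2.8532e-6
1/(H + B(v)) = 1/(1/350485 - 904) = 1/(-316838439/350485) = -350485/316838439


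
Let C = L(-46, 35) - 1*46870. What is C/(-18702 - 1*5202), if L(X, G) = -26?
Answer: 977/498 ≈ 1.9618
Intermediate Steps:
C = -46896 (C = -26 - 1*46870 = -26 - 46870 = -46896)
C/(-18702 - 1*5202) = -46896/(-18702 - 1*5202) = -46896/(-18702 - 5202) = -46896/(-23904) = -46896*(-1/23904) = 977/498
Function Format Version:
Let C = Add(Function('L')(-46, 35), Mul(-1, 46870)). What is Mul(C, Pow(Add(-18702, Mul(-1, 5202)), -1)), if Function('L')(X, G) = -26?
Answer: Rational(977, 498) ≈ 1.9618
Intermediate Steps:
C = -46896 (C = Add(-26, Mul(-1, 46870)) = Add(-26, -46870) = -46896)
Mul(C, Pow(Add(-18702, Mul(-1, 5202)), -1)) = Mul(-46896, Pow(Add(-18702, Mul(-1, 5202)), -1)) = Mul(-46896, Pow(Add(-18702, -5202), -1)) = Mul(-46896, Pow(-23904, -1)) = Mul(-46896, Rational(-1, 23904)) = Rational(977, 498)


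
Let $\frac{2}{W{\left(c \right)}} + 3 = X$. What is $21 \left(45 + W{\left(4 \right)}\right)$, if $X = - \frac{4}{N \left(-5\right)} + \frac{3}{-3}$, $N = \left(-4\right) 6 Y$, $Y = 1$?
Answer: $\frac{113085}{121} \approx 934.59$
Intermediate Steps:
$N = -24$ ($N = \left(-4\right) 6 \cdot 1 = \left(-24\right) 1 = -24$)
$X = - \frac{31}{30}$ ($X = - \frac{4}{\left(-24\right) \left(-5\right)} + \frac{3}{-3} = - \frac{4}{120} + 3 \left(- \frac{1}{3}\right) = \left(-4\right) \frac{1}{120} - 1 = - \frac{1}{30} - 1 = - \frac{31}{30} \approx -1.0333$)
$W{\left(c \right)} = - \frac{60}{121}$ ($W{\left(c \right)} = \frac{2}{-3 - \frac{31}{30}} = \frac{2}{- \frac{121}{30}} = 2 \left(- \frac{30}{121}\right) = - \frac{60}{121}$)
$21 \left(45 + W{\left(4 \right)}\right) = 21 \left(45 - \frac{60}{121}\right) = 21 \cdot \frac{5385}{121} = \frac{113085}{121}$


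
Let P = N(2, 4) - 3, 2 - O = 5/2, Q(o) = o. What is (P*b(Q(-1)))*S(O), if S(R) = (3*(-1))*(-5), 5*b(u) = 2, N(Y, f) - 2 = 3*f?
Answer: 66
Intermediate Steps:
N(Y, f) = 2 + 3*f
b(u) = 2/5 (b(u) = (1/5)*2 = 2/5)
O = -1/2 (O = 2 - 5/2 = -1/2 ≈ -0.50000)
P = 11 (P = (2 + 3*4) - 3 = (2 + 12) - 3 = 14 - 3 = 11)
S(R) = 15 (S(R) = -3*(-5) = 15)
(P*b(Q(-1)))*S(O) = (11*(2/5))*15 = (22/5)*15 = 66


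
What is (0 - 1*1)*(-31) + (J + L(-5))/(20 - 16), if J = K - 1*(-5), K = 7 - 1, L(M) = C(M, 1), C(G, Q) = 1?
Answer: 34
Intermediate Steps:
L(M) = 1
K = 6
J = 11 (J = 6 - 1*(-5) = 6 + 5 = 11)
(0 - 1*1)*(-31) + (J + L(-5))/(20 - 16) = (0 - 1*1)*(-31) + (11 + 1)/(20 - 16) = (0 - 1)*(-31) + 12/4 = -1*(-31) + 12*(¼) = 31 + 3 = 34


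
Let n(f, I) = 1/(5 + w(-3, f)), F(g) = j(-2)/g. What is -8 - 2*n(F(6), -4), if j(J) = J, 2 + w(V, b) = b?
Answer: -35/4 ≈ -8.7500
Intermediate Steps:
w(V, b) = -2 + b
F(g) = -2/g
n(f, I) = 1/(3 + f) (n(f, I) = 1/(5 + (-2 + f)) = 1/(3 + f))
-8 - 2*n(F(6), -4) = -8 - 2/(3 - 2/6) = -8 - 2/(3 - 2*⅙) = -8 - 2/(3 - ⅓) = -8 - 2/8/3 = -8 - 2*3/8 = -8 - ¾ = -35/4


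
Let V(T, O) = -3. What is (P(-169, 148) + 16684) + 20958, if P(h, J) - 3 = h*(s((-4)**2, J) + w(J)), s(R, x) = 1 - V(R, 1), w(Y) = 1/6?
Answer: 221645/6 ≈ 36941.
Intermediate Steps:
w(Y) = 1/6
s(R, x) = 4 (s(R, x) = 1 - 1*(-3) = 1 + 3 = 4)
P(h, J) = 3 + 25*h/6 (P(h, J) = 3 + h*(4 + 1/6) = 3 + h*(25/6) = 3 + 25*h/6)
(P(-169, 148) + 16684) + 20958 = ((3 + (25/6)*(-169)) + 16684) + 20958 = ((3 - 4225/6) + 16684) + 20958 = (-4207/6 + 16684) + 20958 = 95897/6 + 20958 = 221645/6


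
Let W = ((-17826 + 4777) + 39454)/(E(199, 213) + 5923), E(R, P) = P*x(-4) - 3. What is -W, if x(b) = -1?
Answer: -26405/5707 ≈ -4.6268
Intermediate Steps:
E(R, P) = -3 - P (E(R, P) = P*(-1) - 3 = -P - 3 = -3 - P)
W = 26405/5707 (W = ((-17826 + 4777) + 39454)/((-3 - 1*213) + 5923) = (-13049 + 39454)/((-3 - 213) + 5923) = 26405/(-216 + 5923) = 26405/5707 ≈ 4.6268)
-W = -1*26405/5707 = -26405/5707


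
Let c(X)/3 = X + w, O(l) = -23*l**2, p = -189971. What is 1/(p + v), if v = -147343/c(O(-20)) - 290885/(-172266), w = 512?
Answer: -748323504/142154270409071 ≈ -5.2642e-6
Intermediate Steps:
c(X) = 1536 + 3*X (c(X) = 3*(X + 512) = 3*(512 + X) = 1536 + 3*X)
v = 5493969313/748323504 (v = -147343/(1536 + 3*(-23*(-20)**2)) - 290885/(-172266) = -147343/(1536 + 3*(-23*400)) - 290885*(-1/172266) = -147343/(1536 + 3*(-9200)) + 290885/172266 = -147343/(1536 - 27600) + 290885/172266 = -147343/(-26064) + 290885/172266 = -147343*(-1/26064) + 290885/172266 = 147343/26064 + 290885/172266 = 5493969313/748323504 ≈ 7.3417)
1/(p + v) = 1/(-189971 + 5493969313/748323504) = 1/(-142154270409071/748323504) = -748323504/142154270409071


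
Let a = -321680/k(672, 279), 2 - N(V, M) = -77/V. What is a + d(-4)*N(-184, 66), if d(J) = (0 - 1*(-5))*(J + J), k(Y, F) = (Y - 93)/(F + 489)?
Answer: -1894332655/4439 ≈ -4.2675e+5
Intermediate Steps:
k(Y, F) = (-93 + Y)/(489 + F)
d(J) = 10*J (d(J) = (0 + 5)*(2*J) = 5*(2*J) = 10*J)
N(V, M) = 2 + 77/V (N(V, M) = 2 - (-77)/V = 2 + 77/V)
a = -82350080/193 (a = -321680*(489 + 279)/(-93 + 672) = -321680/(579/768) = -321680/((1/768)*579) = -321680/193/256 = -321680*256/193 = -82350080/193 ≈ -4.2668e+5)
a + d(-4)*N(-184, 66) = -82350080/193 + (10*(-4))*(2 + 77/(-184)) = -82350080/193 - 40*(2 + 77*(-1/184)) = -82350080/193 - 40*(2 - 77/184) = -82350080/193 - 40*291/184 = -82350080/193 - 1455/23 = -1894332655/4439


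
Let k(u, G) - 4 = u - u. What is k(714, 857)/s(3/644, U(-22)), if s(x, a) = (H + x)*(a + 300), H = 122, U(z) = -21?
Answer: 2576/21921309 ≈ 0.00011751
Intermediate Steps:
k(u, G) = 4 (k(u, G) = 4 + (u - u) = 4 + 0 = 4)
s(x, a) = (122 + x)*(300 + a) (s(x, a) = (122 + x)*(a + 300) = (122 + x)*(300 + a))
k(714, 857)/s(3/644, U(-22)) = 4/(36600 + 122*(-21) + 300*(3/644) - 63/644) = 4/(36600 - 2562 + 300*(3*(1/644)) - 63/644) = 4/(36600 - 2562 + 300*(3/644) - 21*3/644) = 4/(36600 - 2562 + 225/161 - 9/92) = 4/(21921309/644) = 4*(644/21921309) = 2576/21921309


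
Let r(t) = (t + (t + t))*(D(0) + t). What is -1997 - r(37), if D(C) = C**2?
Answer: -6104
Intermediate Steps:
r(t) = 3*t**2 (r(t) = (t + (t + t))*(0**2 + t) = (t + 2*t)*(0 + t) = (3*t)*t = 3*t**2)
-1997 - r(37) = -1997 - 3*37**2 = -1997 - 3*1369 = -1997 - 1*4107 = -1997 - 4107 = -6104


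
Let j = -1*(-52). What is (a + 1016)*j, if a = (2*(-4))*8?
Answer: 49504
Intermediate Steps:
a = -64 (a = -8*8 = -64)
j = 52
(a + 1016)*j = (-64 + 1016)*52 = 952*52 = 49504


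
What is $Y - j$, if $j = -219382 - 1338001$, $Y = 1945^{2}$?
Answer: $5340408$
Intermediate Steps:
$Y = 3783025$
$j = -1557383$ ($j = -219382 - 1338001 = -1557383$)
$Y - j = 3783025 - -1557383 = 3783025 + 1557383 = 5340408$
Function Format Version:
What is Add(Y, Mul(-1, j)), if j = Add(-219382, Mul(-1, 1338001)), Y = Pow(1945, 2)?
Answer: 5340408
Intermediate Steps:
Y = 3783025
j = -1557383 (j = Add(-219382, -1338001) = -1557383)
Add(Y, Mul(-1, j)) = Add(3783025, Mul(-1, -1557383)) = Add(3783025, 1557383) = 5340408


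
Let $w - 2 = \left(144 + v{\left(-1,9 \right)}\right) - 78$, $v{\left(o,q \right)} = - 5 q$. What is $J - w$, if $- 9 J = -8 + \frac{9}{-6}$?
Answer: $- \frac{395}{18} \approx -21.944$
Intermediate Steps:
$w = 23$ ($w = 2 + \left(\left(144 - 45\right) - 78\right) = 2 + \left(99 - 78\right) = 2 + 21 = 23$)
$J = \frac{19}{18}$ ($J = - \frac{-8 + \frac{9}{-6}}{9} = - \frac{-8 + 9 \left(- \frac{1}{6}\right)}{9} = - \frac{-8 - \frac{3}{2}}{9} = \left(- \frac{1}{9}\right) \left(- \frac{19}{2}\right) = \frac{19}{18} \approx 1.0556$)
$J - w = \frac{19}{18} - 23 = - \frac{395}{18}$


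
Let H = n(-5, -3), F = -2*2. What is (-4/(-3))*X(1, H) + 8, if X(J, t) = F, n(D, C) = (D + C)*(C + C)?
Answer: 8/3 ≈ 2.6667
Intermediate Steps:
n(D, C) = 2*C*(C + D) (n(D, C) = (C + D)*(2*C) = 2*C*(C + D))
F = -4
H = 48 (H = 2*(-3)*(-3 - 5) = 2*(-3)*(-8) = 48)
X(J, t) = -4
(-4/(-3))*X(1, H) + 8 = -4/(-3)*(-4) + 8 = -4*(-1/3)*(-4) + 8 = (4/3)*(-4) + 8 = -16/3 + 8 = 8/3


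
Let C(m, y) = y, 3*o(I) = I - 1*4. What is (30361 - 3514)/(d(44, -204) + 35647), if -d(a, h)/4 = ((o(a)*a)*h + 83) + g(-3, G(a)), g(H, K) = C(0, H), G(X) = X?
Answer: 8949/171349 ≈ 0.052227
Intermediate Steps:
o(I) = -4/3 + I/3 (o(I) = (I - 1*4)/3 = (I - 4)/3 = (-4 + I)/3 = -4/3 + I/3)
g(H, K) = H
d(a, h) = -320 - 4*a*h*(-4/3 + a/3) (d(a, h) = -4*((((-4/3 + a/3)*a)*h + 83) - 3) = -4*(((a*(-4/3 + a/3))*h + 83) - 3) = -4*((a*h*(-4/3 + a/3) + 83) - 3) = -4*((83 + a*h*(-4/3 + a/3)) - 3) = -4*(80 + a*h*(-4/3 + a/3)) = -320 - 4*a*h*(-4/3 + a/3))
(30361 - 3514)/(d(44, -204) + 35647) = (30361 - 3514)/((-320 - 4/3*44*(-204)*(-4 + 44)) + 35647) = 26847/((-320 - 4/3*44*(-204)*40) + 35647) = 26847/((-320 + 478720) + 35647) = 26847/(478400 + 35647) = 26847/514047 = 26847*(1/514047) = 8949/171349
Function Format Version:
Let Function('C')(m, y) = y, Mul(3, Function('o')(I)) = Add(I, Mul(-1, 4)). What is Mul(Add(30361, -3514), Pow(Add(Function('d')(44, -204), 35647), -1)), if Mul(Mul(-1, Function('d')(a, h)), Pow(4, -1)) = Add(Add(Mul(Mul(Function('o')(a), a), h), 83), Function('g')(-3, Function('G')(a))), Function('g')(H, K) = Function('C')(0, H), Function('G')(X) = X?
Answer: Rational(8949, 171349) ≈ 0.052227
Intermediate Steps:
Function('o')(I) = Add(Rational(-4, 3), Mul(Rational(1, 3), I)) (Function('o')(I) = Mul(Rational(1, 3), Add(I, Mul(-1, 4))) = Mul(Rational(1, 3), Add(I, -4)) = Mul(Rational(1, 3), Add(-4, I)) = Add(Rational(-4, 3), Mul(Rational(1, 3), I)))
Function('g')(H, K) = H
Function('d')(a, h) = Add(-320, Mul(-4, a, h, Add(Rational(-4, 3), Mul(Rational(1, 3), a)))) (Function('d')(a, h) = Mul(-4, Add(Add(Mul(Mul(Add(Rational(-4, 3), Mul(Rational(1, 3), a)), a), h), 83), -3)) = Mul(-4, Add(Add(Mul(Mul(a, Add(Rational(-4, 3), Mul(Rational(1, 3), a))), h), 83), -3)) = Mul(-4, Add(Add(Mul(a, h, Add(Rational(-4, 3), Mul(Rational(1, 3), a))), 83), -3)) = Mul(-4, Add(Add(83, Mul(a, h, Add(Rational(-4, 3), Mul(Rational(1, 3), a)))), -3)) = Mul(-4, Add(80, Mul(a, h, Add(Rational(-4, 3), Mul(Rational(1, 3), a))))) = Add(-320, Mul(-4, a, h, Add(Rational(-4, 3), Mul(Rational(1, 3), a)))))
Mul(Add(30361, -3514), Pow(Add(Function('d')(44, -204), 35647), -1)) = Mul(Add(30361, -3514), Pow(Add(Add(-320, Mul(Rational(-4, 3), 44, -204, Add(-4, 44))), 35647), -1)) = Mul(26847, Pow(Add(Add(-320, Mul(Rational(-4, 3), 44, -204, 40)), 35647), -1)) = Mul(26847, Pow(Add(Add(-320, 478720), 35647), -1)) = Mul(26847, Pow(Add(478400, 35647), -1)) = Mul(26847, Pow(514047, -1)) = Mul(26847, Rational(1, 514047)) = Rational(8949, 171349)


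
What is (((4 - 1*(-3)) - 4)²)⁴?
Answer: 6561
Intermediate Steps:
(((4 - 1*(-3)) - 4)²)⁴ = (((4 + 3) - 4)²)⁴ = ((7 - 4)²)⁴ = (3²)⁴ = 9⁴ = 6561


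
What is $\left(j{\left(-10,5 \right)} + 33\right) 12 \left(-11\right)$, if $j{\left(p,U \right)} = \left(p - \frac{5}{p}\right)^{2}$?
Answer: $-16269$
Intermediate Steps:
$\left(j{\left(-10,5 \right)} + 33\right) 12 \left(-11\right) = \left(\frac{\left(-5 + \left(-10\right)^{2}\right)^{2}}{100} + 33\right) 12 \left(-11\right) = \left(\frac{\left(-5 + 100\right)^{2}}{100} + 33\right) \left(-132\right) = \left(\frac{95^{2}}{100} + 33\right) \left(-132\right) = \left(\frac{1}{100} \cdot 9025 + 33\right) \left(-132\right) = \left(\frac{361}{4} + 33\right) \left(-132\right) = \frac{493}{4} \left(-132\right) = -16269$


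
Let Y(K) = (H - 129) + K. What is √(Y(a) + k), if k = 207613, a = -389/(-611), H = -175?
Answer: 22*√159902977/611 ≈ 455.31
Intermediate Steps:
a = 389/611 (a = -389*(-1/611) = 389/611 ≈ 0.63666)
Y(K) = -304 + K (Y(K) = (-175 - 129) + K = -304 + K)
√(Y(a) + k) = √((-304 + 389/611) + 207613) = √(-185355/611 + 207613) = √(126666188/611) = 22*√159902977/611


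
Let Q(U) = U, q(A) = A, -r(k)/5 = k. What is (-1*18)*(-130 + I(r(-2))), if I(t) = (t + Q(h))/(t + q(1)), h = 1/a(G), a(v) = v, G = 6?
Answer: 25557/11 ≈ 2323.4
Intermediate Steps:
h = ⅙ (h = 1/6 = ⅙ ≈ 0.16667)
r(k) = -5*k
I(t) = (⅙ + t)/(1 + t) (I(t) = (t + ⅙)/(t + 1) = (⅙ + t)/(1 + t))
(-1*18)*(-130 + I(r(-2))) = (-1*18)*(-130 + (⅙ - 5*(-2))/(1 - 5*(-2))) = -18*(-130 + (⅙ + 10)/(1 + 10)) = -18*(-130 + (61/6)/11) = -18*(-130 + (1/11)*(61/6)) = -18*(-130 + 61/66) = -18*(-8519/66) = 25557/11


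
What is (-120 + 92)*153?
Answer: -4284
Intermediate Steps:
(-120 + 92)*153 = -28*153 = -4284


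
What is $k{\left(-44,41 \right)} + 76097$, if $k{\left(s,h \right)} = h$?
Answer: $76138$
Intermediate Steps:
$k{\left(-44,41 \right)} + 76097 = 41 + 76097 = 76138$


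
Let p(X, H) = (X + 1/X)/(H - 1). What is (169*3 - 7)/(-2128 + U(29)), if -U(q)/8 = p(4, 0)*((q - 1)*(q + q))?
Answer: 125/13272 ≈ 0.0094183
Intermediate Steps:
p(X, H) = (X + 1/X)/(-1 + H)
U(q) = 68*q*(-1 + q) (U(q) = -8*(1 + 4²)/(4*(-1 + 0))*(q - 1)*(q + q) = -8*(¼)*(1 + 16)/(-1)*(-1 + q)*(2*q) = -8*(¼)*(-1)*17*2*q*(-1 + q) = -(-34)*2*q*(-1 + q) = -(-68)*q*(-1 + q) = 68*q*(-1 + q))
(169*3 - 7)/(-2128 + U(29)) = (169*3 - 7)/(-2128 + 68*29*(-1 + 29)) = (507 - 7)/(-2128 + 68*29*28) = 500/(-2128 + 55216) = 500/53088 = 500*(1/53088) = 125/13272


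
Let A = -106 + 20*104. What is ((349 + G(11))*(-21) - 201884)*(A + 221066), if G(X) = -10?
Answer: -46616029120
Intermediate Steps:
A = 1974 (A = -106 + 2080 = 1974)
((349 + G(11))*(-21) - 201884)*(A + 221066) = ((349 - 10)*(-21) - 201884)*(1974 + 221066) = (339*(-21) - 201884)*223040 = (-7119 - 201884)*223040 = -209003*223040 = -46616029120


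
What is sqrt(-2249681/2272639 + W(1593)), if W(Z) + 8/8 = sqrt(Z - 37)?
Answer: sqrt(-10277600802480 + 10329776048642*sqrt(389))/2272639 ≈ 6.1202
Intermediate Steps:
W(Z) = -1 + sqrt(-37 + Z) (W(Z) = -1 + sqrt(Z - 37) = -1 + sqrt(-37 + Z))
sqrt(-2249681/2272639 + W(1593)) = sqrt(-2249681/2272639 + (-1 + sqrt(-37 + 1593))) = sqrt(-2249681*1/2272639 + (-1 + sqrt(1556))) = sqrt(-2249681/2272639 + (-1 + 2*sqrt(389))) = sqrt(-4522320/2272639 + 2*sqrt(389))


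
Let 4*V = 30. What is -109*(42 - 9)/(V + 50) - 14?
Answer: -8804/115 ≈ -76.557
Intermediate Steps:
V = 15/2 (V = (¼)*30 = 15/2 ≈ 7.5000)
-109*(42 - 9)/(V + 50) - 14 = -109*(42 - 9)/(15/2 + 50) - 14 = -3597/115/2 - 14 = -3597*2/115 - 14 = -109*66/115 - 14 = -7194/115 - 14 = -8804/115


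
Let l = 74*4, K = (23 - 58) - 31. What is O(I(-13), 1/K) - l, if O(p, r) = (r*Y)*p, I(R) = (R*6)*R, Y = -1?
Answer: -3087/11 ≈ -280.64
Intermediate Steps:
I(R) = 6*R**2 (I(R) = (6*R)*R = 6*R**2)
K = -66 (K = -35 - 31 = -66)
l = 296
O(p, r) = -p*r (O(p, r) = (r*(-1))*p = (-r)*p = -p*r)
O(I(-13), 1/K) - l = -1*6*(-13)**2/(-66) - 1*296 = -1*6*169*(-1/66) - 296 = -1*1014*(-1/66) - 296 = 169/11 - 296 = -3087/11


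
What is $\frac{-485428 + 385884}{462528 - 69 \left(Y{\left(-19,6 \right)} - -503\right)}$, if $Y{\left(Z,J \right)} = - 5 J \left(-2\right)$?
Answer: $- \frac{99544}{423681} \approx -0.23495$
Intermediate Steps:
$Y{\left(Z,J \right)} = 10 J$
$\frac{-485428 + 385884}{462528 - 69 \left(Y{\left(-19,6 \right)} - -503\right)} = \frac{-485428 + 385884}{462528 - 69 \left(10 \cdot 6 - -503\right)} = - \frac{99544}{462528 - 69 \left(60 + 503\right)} = - \frac{99544}{462528 - 38847} = - \frac{99544}{423681}$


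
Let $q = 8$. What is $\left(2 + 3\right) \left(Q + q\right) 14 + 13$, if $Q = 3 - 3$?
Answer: $573$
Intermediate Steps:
$Q = 0$
$\left(2 + 3\right) \left(Q + q\right) 14 + 13 = \left(2 + 3\right) \left(0 + 8\right) 14 + 13 = 5 \cdot 8 \cdot 14 + 13 = 40 \cdot 14 + 13 = 560 + 13 = 573$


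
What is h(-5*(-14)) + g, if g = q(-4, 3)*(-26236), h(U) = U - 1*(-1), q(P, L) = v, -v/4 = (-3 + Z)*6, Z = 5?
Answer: 1259399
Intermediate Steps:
v = -48 (v = -4*(-3 + 5)*6 = -8*6 = -4*12 = -48)
q(P, L) = -48
h(U) = 1 + U (h(U) = U + 1 = 1 + U)
g = 1259328 (g = -48*(-26236) = 1259328)
h(-5*(-14)) + g = (1 - 5*(-14)) + 1259328 = (1 + 70) + 1259328 = 71 + 1259328 = 1259399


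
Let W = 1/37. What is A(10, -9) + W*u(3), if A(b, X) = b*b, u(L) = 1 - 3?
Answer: 3698/37 ≈ 99.946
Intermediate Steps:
u(L) = -2
A(b, X) = b²
W = 1/37 ≈ 0.027027
A(10, -9) + W*u(3) = 10² + (1/37)*(-2) = 100 - 2/37 = 3698/37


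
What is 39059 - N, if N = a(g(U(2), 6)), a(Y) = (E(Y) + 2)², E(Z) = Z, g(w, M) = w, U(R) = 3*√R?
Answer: 39037 - 12*√2 ≈ 39020.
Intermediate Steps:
a(Y) = (2 + Y)² (a(Y) = (Y + 2)² = (2 + Y)²)
N = (2 + 3*√2)² ≈ 38.971
39059 - N = 39059 - (22 + 12*√2) = 39059 + (-22 - 12*√2) = 39037 - 12*√2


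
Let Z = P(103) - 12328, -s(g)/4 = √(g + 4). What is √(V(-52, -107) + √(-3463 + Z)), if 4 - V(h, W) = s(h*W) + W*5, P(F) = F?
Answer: √(539 + 32*√87 + 2*I*√3922) ≈ 29.02 + 2.1581*I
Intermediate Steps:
s(g) = -4*√(4 + g) (s(g) = -4*√(g + 4) = -4*√(4 + g))
V(h, W) = 4 - 5*W + 4*√(4 + W*h) (V(h, W) = 4 - (-4*√(4 + h*W) + W*5) = 4 - (-4*√(4 + W*h) + 5*W) = 4 + (-5*W + 4*√(4 + W*h)) = 4 - 5*W + 4*√(4 + W*h))
Z = -12225 (Z = 103 - 12328 = -12225)
√(V(-52, -107) + √(-3463 + Z)) = √((4 - 5*(-107) + 4*√(4 - 107*(-52))) + √(-3463 - 12225)) = √((4 + 535 + 4*√(4 + 5564)) + √(-15688)) = √((4 + 535 + 4*√5568) + 2*I*√3922) = √((4 + 535 + 4*(8*√87)) + 2*I*√3922) = √((4 + 535 + 32*√87) + 2*I*√3922) = √((539 + 32*√87) + 2*I*√3922) = √(539 + 32*√87 + 2*I*√3922)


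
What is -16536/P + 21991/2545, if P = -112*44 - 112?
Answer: 1274323/106890 ≈ 11.922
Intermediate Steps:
P = -5040 (P = -4928 - 112 = -5040)
-16536/P + 21991/2545 = -16536/(-5040) + 21991/2545 = -16536*(-1/5040) + 21991*(1/2545) = 689/210 + 21991/2545 = 1274323/106890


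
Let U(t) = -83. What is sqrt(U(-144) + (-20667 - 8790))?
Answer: 2*I*sqrt(7385) ≈ 171.87*I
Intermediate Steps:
sqrt(U(-144) + (-20667 - 8790)) = sqrt(-83 + (-20667 - 8790)) = sqrt(-83 - 29457) = sqrt(-29540) = 2*I*sqrt(7385)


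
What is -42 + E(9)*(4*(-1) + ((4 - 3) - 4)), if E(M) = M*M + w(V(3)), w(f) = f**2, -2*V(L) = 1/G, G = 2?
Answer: -9751/16 ≈ -609.44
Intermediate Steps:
V(L) = -1/4 (V(L) = -1/2/2 = -1/2*1/2 = -1/4)
E(M) = 1/16 + M**2 (E(M) = M*M + (-1/4)**2 = M**2 + 1/16 = 1/16 + M**2)
-42 + E(9)*(4*(-1) + ((4 - 3) - 4)) = -42 + (1/16 + 9**2)*(4*(-1) + ((4 - 3) - 4)) = -42 + (1/16 + 81)*(-4 + (1 - 4)) = -42 + 1297*(-4 - 3)/16 = -42 + (1297/16)*(-7) = -42 - 9079/16 = -9751/16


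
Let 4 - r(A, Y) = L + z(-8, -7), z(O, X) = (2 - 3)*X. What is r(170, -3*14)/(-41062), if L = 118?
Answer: 121/41062 ≈ 0.0029468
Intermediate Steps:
z(O, X) = -X
r(A, Y) = -121 (r(A, Y) = 4 - (118 - 1*(-7)) = 4 - (118 + 7) = 4 - 1*125 = 4 - 125 = -121)
r(170, -3*14)/(-41062) = -121/(-41062) = -121*(-1/41062) = 121/41062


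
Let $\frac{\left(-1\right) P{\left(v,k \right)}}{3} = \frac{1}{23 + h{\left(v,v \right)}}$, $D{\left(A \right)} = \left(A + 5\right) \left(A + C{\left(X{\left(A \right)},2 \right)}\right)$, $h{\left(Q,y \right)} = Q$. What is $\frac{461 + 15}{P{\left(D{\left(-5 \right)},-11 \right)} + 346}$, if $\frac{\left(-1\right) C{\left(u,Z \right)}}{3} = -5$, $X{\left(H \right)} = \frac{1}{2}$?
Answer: $\frac{10948}{7955} \approx 1.3762$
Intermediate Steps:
$X{\left(H \right)} = \frac{1}{2}$
$C{\left(u,Z \right)} = 15$ ($C{\left(u,Z \right)} = \left(-3\right) \left(-5\right) = 15$)
$D{\left(A \right)} = \left(5 + A\right) \left(15 + A\right)$ ($D{\left(A \right)} = \left(A + 5\right) \left(A + 15\right) = \left(5 + A\right) \left(15 + A\right)$)
$P{\left(v,k \right)} = - \frac{3}{23 + v}$
$\frac{461 + 15}{P{\left(D{\left(-5 \right)},-11 \right)} + 346} = \frac{461 + 15}{- \frac{3}{23 + \left(75 + \left(-5\right)^{2} + 20 \left(-5\right)\right)} + 346} = \frac{476}{- \frac{3}{23 + \left(75 + 25 - 100\right)} + 346} = \frac{476}{- \frac{3}{23 + 0} + 346} = \frac{476}{- \frac{3}{23} + 346} = \frac{476}{\frac{7955}{23}} = 476 \cdot \frac{23}{7955} = \frac{10948}{7955}$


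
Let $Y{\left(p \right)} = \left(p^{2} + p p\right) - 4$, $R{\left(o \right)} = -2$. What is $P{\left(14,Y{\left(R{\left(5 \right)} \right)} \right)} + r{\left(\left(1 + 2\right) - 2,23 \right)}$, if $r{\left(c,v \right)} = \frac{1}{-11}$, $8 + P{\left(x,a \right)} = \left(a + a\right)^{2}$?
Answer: $\frac{615}{11} \approx 55.909$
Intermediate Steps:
$Y{\left(p \right)} = -4 + 2 p^{2}$ ($Y{\left(p \right)} = \left(p^{2} + p^{2}\right) - 4 = 2 p^{2} - 4 = -4 + 2 p^{2}$)
$P{\left(x,a \right)} = -8 + 4 a^{2}$ ($P{\left(x,a \right)} = -8 + \left(a + a\right)^{2} = -8 + \left(2 a\right)^{2} = -8 + 4 a^{2}$)
$r{\left(c,v \right)} = - \frac{1}{11}$
$P{\left(14,Y{\left(R{\left(5 \right)} \right)} \right)} + r{\left(\left(1 + 2\right) - 2,23 \right)} = \left(-8 + 4 \left(-4 + 2 \left(-2\right)^{2}\right)^{2}\right) - \frac{1}{11} = \left(-8 + 4 \left(-4 + 2 \cdot 4\right)^{2}\right) - \frac{1}{11} = \left(-8 + 4 \left(-4 + 8\right)^{2}\right) - \frac{1}{11} = \left(-8 + 4 \cdot 4^{2}\right) - \frac{1}{11} = \left(-8 + 4 \cdot 16\right) - \frac{1}{11} = \left(-8 + 64\right) - \frac{1}{11} = 56 - \frac{1}{11} = \frac{615}{11}$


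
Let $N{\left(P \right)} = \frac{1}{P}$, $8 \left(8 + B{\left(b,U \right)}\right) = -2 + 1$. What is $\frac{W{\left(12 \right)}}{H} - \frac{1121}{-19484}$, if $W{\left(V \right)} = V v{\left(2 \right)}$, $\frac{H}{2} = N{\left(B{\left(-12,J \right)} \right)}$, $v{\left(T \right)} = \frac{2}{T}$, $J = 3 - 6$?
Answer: $- \frac{237181}{4871} \approx -48.692$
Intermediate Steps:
$J = -3$
$B{\left(b,U \right)} = - \frac{65}{8}$ ($B{\left(b,U \right)} = -8 + \frac{-2 + 1}{8} = -8 + \frac{1}{8} \left(-1\right) = -8 - \frac{1}{8} = - \frac{65}{8}$)
$H = - \frac{16}{65}$ ($H = \frac{2}{- \frac{65}{8}} = 2 \left(- \frac{8}{65}\right) = - \frac{16}{65} \approx -0.24615$)
$W{\left(V \right)} = V$ ($W{\left(V \right)} = V \frac{2}{2} = V 2 \cdot \frac{1}{2} = V 1 = V$)
$\frac{W{\left(12 \right)}}{H} - \frac{1121}{-19484} = \frac{12}{- \frac{16}{65}} - \frac{1121}{-19484} = 12 \left(- \frac{65}{16}\right) - - \frac{1121}{19484} = - \frac{195}{4} + \frac{1121}{19484} = - \frac{237181}{4871}$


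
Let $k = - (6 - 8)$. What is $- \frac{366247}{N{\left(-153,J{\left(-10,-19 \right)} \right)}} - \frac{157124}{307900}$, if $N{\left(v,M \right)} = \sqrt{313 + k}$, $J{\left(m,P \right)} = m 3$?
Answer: $- \frac{39281}{76975} - \frac{52321 \sqrt{35}}{15} \approx -20636.0$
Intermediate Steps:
$k = 2$ ($k = \left(-1\right) \left(-2\right) = 2$)
$J{\left(m,P \right)} = 3 m$
$N{\left(v,M \right)} = 3 \sqrt{35}$ ($N{\left(v,M \right)} = \sqrt{313 + 2} = \sqrt{315} = 3 \sqrt{35}$)
$- \frac{366247}{N{\left(-153,J{\left(-10,-19 \right)} \right)}} - \frac{157124}{307900} = - \frac{366247}{3 \sqrt{35}} - \frac{157124}{307900} = - 366247 \frac{\sqrt{35}}{105} - \frac{39281}{76975} = - \frac{52321 \sqrt{35}}{15} - \frac{39281}{76975} = - \frac{39281}{76975} - \frac{52321 \sqrt{35}}{15}$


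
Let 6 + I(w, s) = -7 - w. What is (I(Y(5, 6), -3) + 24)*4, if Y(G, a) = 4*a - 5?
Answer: -32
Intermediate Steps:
Y(G, a) = -5 + 4*a
I(w, s) = -13 - w (I(w, s) = -6 + (-7 - w) = -13 - w)
(I(Y(5, 6), -3) + 24)*4 = ((-13 - (-5 + 4*6)) + 24)*4 = ((-13 - (-5 + 24)) + 24)*4 = ((-13 - 1*19) + 24)*4 = ((-13 - 19) + 24)*4 = (-32 + 24)*4 = -8*4 = -32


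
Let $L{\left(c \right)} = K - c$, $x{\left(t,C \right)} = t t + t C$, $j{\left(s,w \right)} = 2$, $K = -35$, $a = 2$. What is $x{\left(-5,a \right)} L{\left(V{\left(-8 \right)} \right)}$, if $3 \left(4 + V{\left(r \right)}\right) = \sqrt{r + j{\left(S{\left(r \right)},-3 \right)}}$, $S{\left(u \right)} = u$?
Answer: $-465 - 5 i \sqrt{6} \approx -465.0 - 12.247 i$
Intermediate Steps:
$x{\left(t,C \right)} = t^{2} + C t$
$V{\left(r \right)} = -4 + \frac{\sqrt{2 + r}}{3}$ ($V{\left(r \right)} = -4 + \frac{\sqrt{r + 2}}{3} = -4 + \frac{\sqrt{2 + r}}{3}$)
$L{\left(c \right)} = -35 - c$
$x{\left(-5,a \right)} L{\left(V{\left(-8 \right)} \right)} = - 5 \left(2 - 5\right) \left(-35 - \left(-4 + \frac{\sqrt{2 - 8}}{3}\right)\right) = \left(-5\right) \left(-3\right) \left(-35 - \left(-4 + \frac{\sqrt{-6}}{3}\right)\right) = 15 \left(-35 - \left(-4 + \frac{i \sqrt{6}}{3}\right)\right) = 15 \left(-35 + \left(4 - \frac{i \sqrt{6}}{3}\right)\right) = 15 \left(-31 - \frac{i \sqrt{6}}{3}\right) = -465 - 5 i \sqrt{6}$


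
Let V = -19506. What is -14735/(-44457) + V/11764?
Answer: -49559693/37356582 ≈ -1.3267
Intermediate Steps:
-14735/(-44457) + V/11764 = -14735/(-44457) - 19506/11764 = -14735*(-1/44457) - 19506*1/11764 = 2105/6351 - 9753/5882 = -49559693/37356582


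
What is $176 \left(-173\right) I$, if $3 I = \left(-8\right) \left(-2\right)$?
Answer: $- \frac{487168}{3} \approx -1.6239 \cdot 10^{5}$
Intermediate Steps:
$I = \frac{16}{3}$ ($I = \frac{\left(-8\right) \left(-2\right)}{3} = \frac{1}{3} \cdot 16 = \frac{16}{3} \approx 5.3333$)
$176 \left(-173\right) I = 176 \left(-173\right) \frac{16}{3} = \left(-30448\right) \frac{16}{3} = - \frac{487168}{3}$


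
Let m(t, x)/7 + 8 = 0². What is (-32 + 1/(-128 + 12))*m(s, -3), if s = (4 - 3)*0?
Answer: 51982/29 ≈ 1792.5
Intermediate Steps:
s = 0 (s = 1*0 = 0)
m(t, x) = -56 (m(t, x) = -56 + 7*0² = -56 + 7*0 = -56 + 0 = -56)
(-32 + 1/(-128 + 12))*m(s, -3) = (-32 + 1/(-128 + 12))*(-56) = (-32 + 1/(-116))*(-56) = (-32 - 1/116)*(-56) = -3713/116*(-56) = 51982/29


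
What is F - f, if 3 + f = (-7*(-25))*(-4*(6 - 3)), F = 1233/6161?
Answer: 12957816/6161 ≈ 2103.2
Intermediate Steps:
F = 1233/6161 (F = 1233*(1/6161) = 1233/6161 ≈ 0.20013)
f = -2103 (f = -3 + (-7*(-25))*(-4*(6 - 3)) = -3 + 175*(-4*3) = -3 + 175*(-12) = -3 - 2100 = -2103)
F - f = 1233/6161 - 1*(-2103) = 1233/6161 + 2103 = 12957816/6161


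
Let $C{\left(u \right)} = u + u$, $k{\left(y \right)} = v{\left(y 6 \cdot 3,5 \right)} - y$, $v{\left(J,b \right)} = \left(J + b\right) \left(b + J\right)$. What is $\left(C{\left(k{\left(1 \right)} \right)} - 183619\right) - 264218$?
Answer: $-446781$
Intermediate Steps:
$v{\left(J,b \right)} = \left(J + b\right)^{2}$ ($v{\left(J,b \right)} = \left(J + b\right) \left(J + b\right) = \left(J + b\right)^{2}$)
$k{\left(y \right)} = \left(5 + 18 y\right)^{2} - y$ ($k{\left(y \right)} = \left(y 6 \cdot 3 + 5\right)^{2} - y = \left(6 y 3 + 5\right)^{2} - y = \left(18 y + 5\right)^{2} - y = \left(5 + 18 y\right)^{2} - y$)
$C{\left(u \right)} = 2 u$
$\left(C{\left(k{\left(1 \right)} \right)} - 183619\right) - 264218 = \left(2 \left(\left(5 + 18 \cdot 1\right)^{2} - 1\right) - 183619\right) - 264218 = \left(2 \left(\left(5 + 18\right)^{2} - 1\right) - 183619\right) - 264218 = \left(2 \left(23^{2} - 1\right) - 183619\right) - 264218 = \left(2 \left(529 - 1\right) - 183619\right) - 264218 = \left(2 \cdot 528 - 183619\right) - 264218 = \left(1056 - 183619\right) - 264218 = -182563 - 264218 = -446781$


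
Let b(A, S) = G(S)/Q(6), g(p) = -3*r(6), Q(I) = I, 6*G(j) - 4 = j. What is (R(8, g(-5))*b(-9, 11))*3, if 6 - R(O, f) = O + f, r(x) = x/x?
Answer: 5/4 ≈ 1.2500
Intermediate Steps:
G(j) = 2/3 + j/6
r(x) = 1
g(p) = -3 (g(p) = -3*1 = -3)
b(A, S) = 1/9 + S/36 (b(A, S) = (2/3 + S/6)/6 = (2/3 + S/6)*(1/6) = 1/9 + S/36)
R(O, f) = 6 - O - f (R(O, f) = 6 - (O + f) = 6 + (-O - f) = 6 - O - f)
(R(8, g(-5))*b(-9, 11))*3 = ((6 - 1*8 - 1*(-3))*(1/9 + (1/36)*11))*3 = ((6 - 8 + 3)*(1/9 + 11/36))*3 = (1*(5/12))*3 = (5/12)*3 = 5/4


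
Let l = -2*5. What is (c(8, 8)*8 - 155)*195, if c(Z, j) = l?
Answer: -45825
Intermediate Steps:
l = -10
c(Z, j) = -10
(c(8, 8)*8 - 155)*195 = (-10*8 - 155)*195 = (-80 - 155)*195 = -235*195 = -45825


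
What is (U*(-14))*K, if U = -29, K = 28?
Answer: 11368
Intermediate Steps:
(U*(-14))*K = -29*(-14)*28 = 406*28 = 11368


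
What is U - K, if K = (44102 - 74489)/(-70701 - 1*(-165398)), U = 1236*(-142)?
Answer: -16620429477/94697 ≈ -1.7551e+5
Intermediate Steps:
U = -175512
K = -30387/94697 (K = -30387/(-70701 + 165398) = -30387/94697 ≈ -0.32089)
U - K = -175512 - 1*(-30387/94697) = -175512 + 30387/94697 = -16620429477/94697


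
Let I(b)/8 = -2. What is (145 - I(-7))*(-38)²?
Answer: 232484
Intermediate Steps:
I(b) = -16 (I(b) = 8*(-2) = -16)
(145 - I(-7))*(-38)² = (145 - 1*(-16))*(-38)² = (145 + 16)*1444 = 161*1444 = 232484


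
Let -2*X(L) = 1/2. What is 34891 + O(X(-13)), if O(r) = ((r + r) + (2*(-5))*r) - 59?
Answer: 34834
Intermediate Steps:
X(L) = -¼ (X(L) = -½/2 = -½*½ = -¼)
O(r) = -59 - 8*r (O(r) = (2*r - 10*r) - 59 = -8*r - 59 = -59 - 8*r)
34891 + O(X(-13)) = 34891 + (-59 - 8*(-¼)) = 34891 + (-59 + 2) = 34891 - 57 = 34834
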